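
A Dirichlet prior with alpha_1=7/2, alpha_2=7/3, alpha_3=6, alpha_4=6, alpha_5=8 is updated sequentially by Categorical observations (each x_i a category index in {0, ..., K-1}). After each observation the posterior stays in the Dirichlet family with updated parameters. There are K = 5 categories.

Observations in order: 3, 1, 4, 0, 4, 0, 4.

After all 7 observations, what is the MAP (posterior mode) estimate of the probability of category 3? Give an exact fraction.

36/167

obs 1: x=3 → posterior Dirichlet(7/2, 7/3, 6, 7, 8)
obs 2: x=1 → posterior Dirichlet(7/2, 10/3, 6, 7, 8)
obs 3: x=4 → posterior Dirichlet(7/2, 10/3, 6, 7, 9)
obs 4: x=0 → posterior Dirichlet(9/2, 10/3, 6, 7, 9)
obs 5: x=4 → posterior Dirichlet(9/2, 10/3, 6, 7, 10)
obs 6: x=0 → posterior Dirichlet(11/2, 10/3, 6, 7, 10)
obs 7: x=4 → posterior Dirichlet(11/2, 10/3, 6, 7, 11)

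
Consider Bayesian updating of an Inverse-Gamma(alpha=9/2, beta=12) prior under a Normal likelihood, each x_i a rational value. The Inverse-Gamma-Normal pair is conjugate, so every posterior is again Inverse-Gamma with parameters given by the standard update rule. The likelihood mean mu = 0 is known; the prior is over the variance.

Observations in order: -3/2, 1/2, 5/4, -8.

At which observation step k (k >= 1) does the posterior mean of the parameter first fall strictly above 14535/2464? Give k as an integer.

obs 1: x=-3/2 → posterior Inverse-Gamma(5, 105/8)
obs 2: x=1/2 → posterior Inverse-Gamma(11/2, 53/4)
obs 3: x=5/4 → posterior Inverse-Gamma(6, 449/32)
obs 4: x=-8 → posterior Inverse-Gamma(13/2, 1473/32)

k = 4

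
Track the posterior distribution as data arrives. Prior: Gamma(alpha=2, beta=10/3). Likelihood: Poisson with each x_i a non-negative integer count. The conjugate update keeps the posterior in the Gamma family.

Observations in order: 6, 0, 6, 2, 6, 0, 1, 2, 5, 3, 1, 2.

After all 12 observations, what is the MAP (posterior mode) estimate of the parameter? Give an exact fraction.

obs 1: x=6 → posterior Gamma(8, 13/3)
obs 2: x=0 → posterior Gamma(8, 16/3)
obs 3: x=6 → posterior Gamma(14, 19/3)
obs 4: x=2 → posterior Gamma(16, 22/3)
obs 5: x=6 → posterior Gamma(22, 25/3)
obs 6: x=0 → posterior Gamma(22, 28/3)
obs 7: x=1 → posterior Gamma(23, 31/3)
obs 8: x=2 → posterior Gamma(25, 34/3)
obs 9: x=5 → posterior Gamma(30, 37/3)
obs 10: x=3 → posterior Gamma(33, 40/3)
obs 11: x=1 → posterior Gamma(34, 43/3)
obs 12: x=2 → posterior Gamma(36, 46/3)

105/46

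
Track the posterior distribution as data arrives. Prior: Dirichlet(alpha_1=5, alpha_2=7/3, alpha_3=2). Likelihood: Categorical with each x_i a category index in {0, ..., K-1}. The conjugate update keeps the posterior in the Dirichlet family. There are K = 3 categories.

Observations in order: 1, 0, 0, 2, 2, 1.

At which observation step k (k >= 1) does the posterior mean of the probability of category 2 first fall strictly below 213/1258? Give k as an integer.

obs 1: x=1 → posterior Dirichlet(5, 10/3, 2)
obs 2: x=0 → posterior Dirichlet(6, 10/3, 2)
obs 3: x=0 → posterior Dirichlet(7, 10/3, 2)
obs 4: x=2 → posterior Dirichlet(7, 10/3, 3)
obs 5: x=2 → posterior Dirichlet(7, 10/3, 4)
obs 6: x=1 → posterior Dirichlet(7, 13/3, 4)

k = 3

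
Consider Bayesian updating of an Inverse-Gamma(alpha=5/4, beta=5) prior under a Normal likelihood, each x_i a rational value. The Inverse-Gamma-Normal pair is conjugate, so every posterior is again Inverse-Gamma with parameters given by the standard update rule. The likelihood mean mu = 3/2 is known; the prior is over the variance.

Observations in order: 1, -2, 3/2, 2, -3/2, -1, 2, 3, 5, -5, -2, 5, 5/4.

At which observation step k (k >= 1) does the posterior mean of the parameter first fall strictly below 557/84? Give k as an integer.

obs 1: x=1 → posterior Inverse-Gamma(7/4, 41/8)
obs 2: x=-2 → posterior Inverse-Gamma(9/4, 45/4)
obs 3: x=3/2 → posterior Inverse-Gamma(11/4, 45/4)
obs 4: x=2 → posterior Inverse-Gamma(13/4, 91/8)
obs 5: x=-3/2 → posterior Inverse-Gamma(15/4, 127/8)
obs 6: x=-1 → posterior Inverse-Gamma(17/4, 19)
obs 7: x=2 → posterior Inverse-Gamma(19/4, 153/8)
obs 8: x=3 → posterior Inverse-Gamma(21/4, 81/4)
obs 9: x=5 → posterior Inverse-Gamma(23/4, 211/8)
obs 10: x=-5 → posterior Inverse-Gamma(25/4, 95/2)
obs 11: x=-2 → posterior Inverse-Gamma(27/4, 429/8)
obs 12: x=5 → posterior Inverse-Gamma(29/4, 239/4)
obs 13: x=5/4 → posterior Inverse-Gamma(31/4, 1913/32)

k = 3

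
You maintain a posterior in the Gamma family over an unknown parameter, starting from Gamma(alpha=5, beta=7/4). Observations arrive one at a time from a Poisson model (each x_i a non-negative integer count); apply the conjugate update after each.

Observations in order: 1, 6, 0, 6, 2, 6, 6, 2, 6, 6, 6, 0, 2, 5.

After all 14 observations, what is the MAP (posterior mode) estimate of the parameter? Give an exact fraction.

obs 1: x=1 → posterior Gamma(6, 11/4)
obs 2: x=6 → posterior Gamma(12, 15/4)
obs 3: x=0 → posterior Gamma(12, 19/4)
obs 4: x=6 → posterior Gamma(18, 23/4)
obs 5: x=2 → posterior Gamma(20, 27/4)
obs 6: x=6 → posterior Gamma(26, 31/4)
obs 7: x=6 → posterior Gamma(32, 35/4)
obs 8: x=2 → posterior Gamma(34, 39/4)
obs 9: x=6 → posterior Gamma(40, 43/4)
obs 10: x=6 → posterior Gamma(46, 47/4)
obs 11: x=6 → posterior Gamma(52, 51/4)
obs 12: x=0 → posterior Gamma(52, 55/4)
obs 13: x=2 → posterior Gamma(54, 59/4)
obs 14: x=5 → posterior Gamma(59, 63/4)

232/63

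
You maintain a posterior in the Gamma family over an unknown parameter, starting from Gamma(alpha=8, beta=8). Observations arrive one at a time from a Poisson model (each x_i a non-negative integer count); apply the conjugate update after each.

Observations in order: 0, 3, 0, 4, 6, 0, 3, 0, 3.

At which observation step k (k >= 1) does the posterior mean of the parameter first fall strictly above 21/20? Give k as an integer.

obs 1: x=0 → posterior Gamma(8, 9)
obs 2: x=3 → posterior Gamma(11, 10)
obs 3: x=0 → posterior Gamma(11, 11)
obs 4: x=4 → posterior Gamma(15, 12)
obs 5: x=6 → posterior Gamma(21, 13)
obs 6: x=0 → posterior Gamma(21, 14)
obs 7: x=3 → posterior Gamma(24, 15)
obs 8: x=0 → posterior Gamma(24, 16)
obs 9: x=3 → posterior Gamma(27, 17)

k = 2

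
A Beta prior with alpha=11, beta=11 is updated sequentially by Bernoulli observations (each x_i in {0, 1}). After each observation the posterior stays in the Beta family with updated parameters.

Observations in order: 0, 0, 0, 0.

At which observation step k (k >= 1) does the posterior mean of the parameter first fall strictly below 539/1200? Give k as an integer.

k = 3

obs 1: x=0 → posterior Beta(11, 12)
obs 2: x=0 → posterior Beta(11, 13)
obs 3: x=0 → posterior Beta(11, 14)
obs 4: x=0 → posterior Beta(11, 15)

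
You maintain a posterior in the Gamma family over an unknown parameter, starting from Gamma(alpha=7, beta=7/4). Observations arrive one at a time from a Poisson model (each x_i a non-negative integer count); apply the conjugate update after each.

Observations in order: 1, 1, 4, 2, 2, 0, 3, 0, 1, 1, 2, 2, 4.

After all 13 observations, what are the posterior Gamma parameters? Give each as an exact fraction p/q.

obs 1: x=1 → posterior Gamma(8, 11/4)
obs 2: x=1 → posterior Gamma(9, 15/4)
obs 3: x=4 → posterior Gamma(13, 19/4)
obs 4: x=2 → posterior Gamma(15, 23/4)
obs 5: x=2 → posterior Gamma(17, 27/4)
obs 6: x=0 → posterior Gamma(17, 31/4)
obs 7: x=3 → posterior Gamma(20, 35/4)
obs 8: x=0 → posterior Gamma(20, 39/4)
obs 9: x=1 → posterior Gamma(21, 43/4)
obs 10: x=1 → posterior Gamma(22, 47/4)
obs 11: x=2 → posterior Gamma(24, 51/4)
obs 12: x=2 → posterior Gamma(26, 55/4)
obs 13: x=4 → posterior Gamma(30, 59/4)

alpha=30, beta=59/4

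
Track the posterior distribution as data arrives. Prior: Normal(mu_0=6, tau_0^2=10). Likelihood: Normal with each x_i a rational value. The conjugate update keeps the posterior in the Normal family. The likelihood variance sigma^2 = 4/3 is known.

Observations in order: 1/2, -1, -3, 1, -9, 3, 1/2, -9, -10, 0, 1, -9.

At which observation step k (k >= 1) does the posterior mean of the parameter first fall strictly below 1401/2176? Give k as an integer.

obs 1: x=1/2 → posterior Normal(39/34, 20/17)
obs 2: x=-1 → posterior Normal(9/64, 5/8)
obs 3: x=-3 → posterior Normal(-81/94, 20/47)
obs 4: x=1 → posterior Normal(-51/124, 10/31)
obs 5: x=-9 → posterior Normal(-321/154, 20/77)
obs 6: x=3 → posterior Normal(-231/184, 5/23)
obs 7: x=1/2 → posterior Normal(-108/107, 20/107)
obs 8: x=-9 → posterior Normal(-243/122, 10/61)
obs 9: x=-10 → posterior Normal(-393/137, 20/137)
obs 10: x=0 → posterior Normal(-393/152, 5/38)
obs 11: x=1 → posterior Normal(-378/167, 20/167)
obs 12: x=-9 → posterior Normal(-513/182, 10/91)

k = 2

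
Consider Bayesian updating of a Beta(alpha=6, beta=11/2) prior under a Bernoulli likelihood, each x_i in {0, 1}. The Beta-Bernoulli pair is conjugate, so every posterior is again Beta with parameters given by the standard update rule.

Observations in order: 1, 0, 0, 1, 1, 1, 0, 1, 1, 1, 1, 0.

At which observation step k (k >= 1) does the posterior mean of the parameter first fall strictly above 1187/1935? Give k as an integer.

obs 1: x=1 → posterior Beta(7, 11/2)
obs 2: x=0 → posterior Beta(7, 13/2)
obs 3: x=0 → posterior Beta(7, 15/2)
obs 4: x=1 → posterior Beta(8, 15/2)
obs 5: x=1 → posterior Beta(9, 15/2)
obs 6: x=1 → posterior Beta(10, 15/2)
obs 7: x=0 → posterior Beta(10, 17/2)
obs 8: x=1 → posterior Beta(11, 17/2)
obs 9: x=1 → posterior Beta(12, 17/2)
obs 10: x=1 → posterior Beta(13, 17/2)
obs 11: x=1 → posterior Beta(14, 17/2)
obs 12: x=0 → posterior Beta(14, 19/2)

k = 11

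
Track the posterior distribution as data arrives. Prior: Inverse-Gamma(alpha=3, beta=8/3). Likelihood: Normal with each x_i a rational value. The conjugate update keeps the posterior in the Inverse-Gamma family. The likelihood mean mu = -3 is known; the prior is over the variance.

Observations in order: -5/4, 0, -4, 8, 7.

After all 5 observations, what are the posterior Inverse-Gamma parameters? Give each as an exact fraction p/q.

obs 1: x=-5/4 → posterior Inverse-Gamma(7/2, 403/96)
obs 2: x=0 → posterior Inverse-Gamma(4, 835/96)
obs 3: x=-4 → posterior Inverse-Gamma(9/2, 883/96)
obs 4: x=8 → posterior Inverse-Gamma(5, 6691/96)
obs 5: x=7 → posterior Inverse-Gamma(11/2, 11491/96)

alpha=11/2, beta=11491/96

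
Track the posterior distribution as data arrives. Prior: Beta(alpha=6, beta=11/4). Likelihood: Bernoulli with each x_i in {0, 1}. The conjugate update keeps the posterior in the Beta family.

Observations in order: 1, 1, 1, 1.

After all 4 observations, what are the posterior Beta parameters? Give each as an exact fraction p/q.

obs 1: x=1 → posterior Beta(7, 11/4)
obs 2: x=1 → posterior Beta(8, 11/4)
obs 3: x=1 → posterior Beta(9, 11/4)
obs 4: x=1 → posterior Beta(10, 11/4)

alpha=10, beta=11/4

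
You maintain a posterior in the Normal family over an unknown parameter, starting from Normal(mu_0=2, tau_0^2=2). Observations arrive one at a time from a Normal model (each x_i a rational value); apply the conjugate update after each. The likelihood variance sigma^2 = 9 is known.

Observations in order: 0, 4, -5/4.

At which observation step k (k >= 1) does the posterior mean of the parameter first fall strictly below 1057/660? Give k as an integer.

k = 3

obs 1: x=0 → posterior Normal(18/11, 18/11)
obs 2: x=4 → posterior Normal(2, 18/13)
obs 3: x=-5/4 → posterior Normal(47/30, 6/5)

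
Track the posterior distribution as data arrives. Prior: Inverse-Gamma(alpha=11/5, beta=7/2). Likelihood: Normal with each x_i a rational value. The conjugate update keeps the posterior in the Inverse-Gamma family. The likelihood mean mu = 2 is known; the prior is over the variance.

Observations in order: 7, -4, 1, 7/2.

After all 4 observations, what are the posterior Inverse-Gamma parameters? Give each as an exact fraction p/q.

obs 1: x=7 → posterior Inverse-Gamma(27/10, 16)
obs 2: x=-4 → posterior Inverse-Gamma(16/5, 34)
obs 3: x=1 → posterior Inverse-Gamma(37/10, 69/2)
obs 4: x=7/2 → posterior Inverse-Gamma(21/5, 285/8)

alpha=21/5, beta=285/8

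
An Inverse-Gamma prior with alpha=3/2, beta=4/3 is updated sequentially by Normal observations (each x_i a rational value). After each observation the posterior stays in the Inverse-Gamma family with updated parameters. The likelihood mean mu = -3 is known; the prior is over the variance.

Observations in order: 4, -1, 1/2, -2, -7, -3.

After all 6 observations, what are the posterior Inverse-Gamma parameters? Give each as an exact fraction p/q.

obs 1: x=4 → posterior Inverse-Gamma(2, 155/6)
obs 2: x=-1 → posterior Inverse-Gamma(5/2, 167/6)
obs 3: x=1/2 → posterior Inverse-Gamma(3, 815/24)
obs 4: x=-2 → posterior Inverse-Gamma(7/2, 827/24)
obs 5: x=-7 → posterior Inverse-Gamma(4, 1019/24)
obs 6: x=-3 → posterior Inverse-Gamma(9/2, 1019/24)

alpha=9/2, beta=1019/24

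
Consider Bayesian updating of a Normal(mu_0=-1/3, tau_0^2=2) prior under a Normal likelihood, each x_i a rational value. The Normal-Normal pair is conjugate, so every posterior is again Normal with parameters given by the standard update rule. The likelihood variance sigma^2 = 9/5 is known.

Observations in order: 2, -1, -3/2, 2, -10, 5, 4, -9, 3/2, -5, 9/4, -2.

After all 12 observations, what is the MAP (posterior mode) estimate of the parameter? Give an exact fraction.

-241/258

obs 1: x=2 → posterior Normal(17/19, 18/19)
obs 2: x=-1 → posterior Normal(7/29, 18/29)
obs 3: x=-3/2 → posterior Normal(-8/39, 6/13)
obs 4: x=2 → posterior Normal(12/49, 18/49)
obs 5: x=-10 → posterior Normal(-88/59, 18/59)
obs 6: x=5 → posterior Normal(-38/69, 6/23)
obs 7: x=4 → posterior Normal(2/79, 18/79)
obs 8: x=-9 → posterior Normal(-88/89, 18/89)
obs 9: x=3/2 → posterior Normal(-73/99, 2/11)
obs 10: x=-5 → posterior Normal(-123/109, 18/109)
obs 11: x=9/4 → posterior Normal(-201/238, 18/119)
obs 12: x=-2 → posterior Normal(-241/258, 6/43)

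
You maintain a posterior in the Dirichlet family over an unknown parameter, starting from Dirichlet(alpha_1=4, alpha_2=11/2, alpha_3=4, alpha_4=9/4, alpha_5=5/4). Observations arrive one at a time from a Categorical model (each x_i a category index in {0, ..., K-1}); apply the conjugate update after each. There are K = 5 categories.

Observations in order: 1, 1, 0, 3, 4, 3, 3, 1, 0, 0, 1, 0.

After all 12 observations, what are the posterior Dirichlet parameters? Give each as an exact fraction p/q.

obs 1: x=1 → posterior Dirichlet(4, 13/2, 4, 9/4, 5/4)
obs 2: x=1 → posterior Dirichlet(4, 15/2, 4, 9/4, 5/4)
obs 3: x=0 → posterior Dirichlet(5, 15/2, 4, 9/4, 5/4)
obs 4: x=3 → posterior Dirichlet(5, 15/2, 4, 13/4, 5/4)
obs 5: x=4 → posterior Dirichlet(5, 15/2, 4, 13/4, 9/4)
obs 6: x=3 → posterior Dirichlet(5, 15/2, 4, 17/4, 9/4)
obs 7: x=3 → posterior Dirichlet(5, 15/2, 4, 21/4, 9/4)
obs 8: x=1 → posterior Dirichlet(5, 17/2, 4, 21/4, 9/4)
obs 9: x=0 → posterior Dirichlet(6, 17/2, 4, 21/4, 9/4)
obs 10: x=0 → posterior Dirichlet(7, 17/2, 4, 21/4, 9/4)
obs 11: x=1 → posterior Dirichlet(7, 19/2, 4, 21/4, 9/4)
obs 12: x=0 → posterior Dirichlet(8, 19/2, 4, 21/4, 9/4)

alpha_1=8, alpha_2=19/2, alpha_3=4, alpha_4=21/4, alpha_5=9/4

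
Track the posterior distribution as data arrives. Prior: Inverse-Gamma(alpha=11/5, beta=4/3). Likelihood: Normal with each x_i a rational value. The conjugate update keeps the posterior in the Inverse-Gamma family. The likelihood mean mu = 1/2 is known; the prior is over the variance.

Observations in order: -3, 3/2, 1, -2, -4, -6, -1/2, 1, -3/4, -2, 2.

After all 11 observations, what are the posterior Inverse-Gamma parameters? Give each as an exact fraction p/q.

alpha=77/10, beta=4619/96

obs 1: x=-3 → posterior Inverse-Gamma(27/10, 179/24)
obs 2: x=3/2 → posterior Inverse-Gamma(16/5, 191/24)
obs 3: x=1 → posterior Inverse-Gamma(37/10, 97/12)
obs 4: x=-2 → posterior Inverse-Gamma(21/5, 269/24)
obs 5: x=-4 → posterior Inverse-Gamma(47/10, 64/3)
obs 6: x=-6 → posterior Inverse-Gamma(26/5, 1019/24)
obs 7: x=-1/2 → posterior Inverse-Gamma(57/10, 1031/24)
obs 8: x=1 → posterior Inverse-Gamma(31/5, 517/12)
obs 9: x=-3/4 → posterior Inverse-Gamma(67/10, 4211/96)
obs 10: x=-2 → posterior Inverse-Gamma(36/5, 4511/96)
obs 11: x=2 → posterior Inverse-Gamma(77/10, 4619/96)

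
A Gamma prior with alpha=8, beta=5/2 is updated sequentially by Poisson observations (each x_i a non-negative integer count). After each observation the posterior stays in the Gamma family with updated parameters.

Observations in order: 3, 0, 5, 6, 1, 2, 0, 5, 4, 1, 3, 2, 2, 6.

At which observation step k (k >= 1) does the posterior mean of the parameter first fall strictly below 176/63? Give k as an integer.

k = 2

obs 1: x=3 → posterior Gamma(11, 7/2)
obs 2: x=0 → posterior Gamma(11, 9/2)
obs 3: x=5 → posterior Gamma(16, 11/2)
obs 4: x=6 → posterior Gamma(22, 13/2)
obs 5: x=1 → posterior Gamma(23, 15/2)
obs 6: x=2 → posterior Gamma(25, 17/2)
obs 7: x=0 → posterior Gamma(25, 19/2)
obs 8: x=5 → posterior Gamma(30, 21/2)
obs 9: x=4 → posterior Gamma(34, 23/2)
obs 10: x=1 → posterior Gamma(35, 25/2)
obs 11: x=3 → posterior Gamma(38, 27/2)
obs 12: x=2 → posterior Gamma(40, 29/2)
obs 13: x=2 → posterior Gamma(42, 31/2)
obs 14: x=6 → posterior Gamma(48, 33/2)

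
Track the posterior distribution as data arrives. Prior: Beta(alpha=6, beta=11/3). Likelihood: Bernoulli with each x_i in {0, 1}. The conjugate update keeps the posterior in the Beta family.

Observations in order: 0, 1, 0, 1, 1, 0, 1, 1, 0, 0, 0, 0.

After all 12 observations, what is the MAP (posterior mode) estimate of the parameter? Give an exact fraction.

obs 1: x=0 → posterior Beta(6, 14/3)
obs 2: x=1 → posterior Beta(7, 14/3)
obs 3: x=0 → posterior Beta(7, 17/3)
obs 4: x=1 → posterior Beta(8, 17/3)
obs 5: x=1 → posterior Beta(9, 17/3)
obs 6: x=0 → posterior Beta(9, 20/3)
obs 7: x=1 → posterior Beta(10, 20/3)
obs 8: x=1 → posterior Beta(11, 20/3)
obs 9: x=0 → posterior Beta(11, 23/3)
obs 10: x=0 → posterior Beta(11, 26/3)
obs 11: x=0 → posterior Beta(11, 29/3)
obs 12: x=0 → posterior Beta(11, 32/3)

30/59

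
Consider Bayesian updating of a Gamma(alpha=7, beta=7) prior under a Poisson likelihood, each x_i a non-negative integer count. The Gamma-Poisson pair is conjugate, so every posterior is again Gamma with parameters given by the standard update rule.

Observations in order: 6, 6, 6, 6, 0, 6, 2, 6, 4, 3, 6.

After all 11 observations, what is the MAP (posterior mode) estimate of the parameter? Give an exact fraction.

19/6

obs 1: x=6 → posterior Gamma(13, 8)
obs 2: x=6 → posterior Gamma(19, 9)
obs 3: x=6 → posterior Gamma(25, 10)
obs 4: x=6 → posterior Gamma(31, 11)
obs 5: x=0 → posterior Gamma(31, 12)
obs 6: x=6 → posterior Gamma(37, 13)
obs 7: x=2 → posterior Gamma(39, 14)
obs 8: x=6 → posterior Gamma(45, 15)
obs 9: x=4 → posterior Gamma(49, 16)
obs 10: x=3 → posterior Gamma(52, 17)
obs 11: x=6 → posterior Gamma(58, 18)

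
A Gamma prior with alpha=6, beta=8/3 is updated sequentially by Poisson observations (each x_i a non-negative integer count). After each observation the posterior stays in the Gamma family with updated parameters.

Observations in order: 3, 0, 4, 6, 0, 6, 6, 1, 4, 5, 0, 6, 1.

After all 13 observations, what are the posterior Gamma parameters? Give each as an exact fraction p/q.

obs 1: x=3 → posterior Gamma(9, 11/3)
obs 2: x=0 → posterior Gamma(9, 14/3)
obs 3: x=4 → posterior Gamma(13, 17/3)
obs 4: x=6 → posterior Gamma(19, 20/3)
obs 5: x=0 → posterior Gamma(19, 23/3)
obs 6: x=6 → posterior Gamma(25, 26/3)
obs 7: x=6 → posterior Gamma(31, 29/3)
obs 8: x=1 → posterior Gamma(32, 32/3)
obs 9: x=4 → posterior Gamma(36, 35/3)
obs 10: x=5 → posterior Gamma(41, 38/3)
obs 11: x=0 → posterior Gamma(41, 41/3)
obs 12: x=6 → posterior Gamma(47, 44/3)
obs 13: x=1 → posterior Gamma(48, 47/3)

alpha=48, beta=47/3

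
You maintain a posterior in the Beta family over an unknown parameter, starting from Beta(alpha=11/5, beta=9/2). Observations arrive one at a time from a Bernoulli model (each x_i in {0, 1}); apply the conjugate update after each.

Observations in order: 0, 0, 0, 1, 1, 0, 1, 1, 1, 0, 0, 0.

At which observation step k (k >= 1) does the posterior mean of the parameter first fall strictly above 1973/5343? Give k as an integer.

k = 7

obs 1: x=0 → posterior Beta(11/5, 11/2)
obs 2: x=0 → posterior Beta(11/5, 13/2)
obs 3: x=0 → posterior Beta(11/5, 15/2)
obs 4: x=1 → posterior Beta(16/5, 15/2)
obs 5: x=1 → posterior Beta(21/5, 15/2)
obs 6: x=0 → posterior Beta(21/5, 17/2)
obs 7: x=1 → posterior Beta(26/5, 17/2)
obs 8: x=1 → posterior Beta(31/5, 17/2)
obs 9: x=1 → posterior Beta(36/5, 17/2)
obs 10: x=0 → posterior Beta(36/5, 19/2)
obs 11: x=0 → posterior Beta(36/5, 21/2)
obs 12: x=0 → posterior Beta(36/5, 23/2)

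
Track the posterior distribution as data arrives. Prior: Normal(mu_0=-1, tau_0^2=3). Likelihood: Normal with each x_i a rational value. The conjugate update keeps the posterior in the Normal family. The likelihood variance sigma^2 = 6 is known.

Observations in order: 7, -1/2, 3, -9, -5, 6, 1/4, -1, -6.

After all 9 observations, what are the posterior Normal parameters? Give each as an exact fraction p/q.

mu_0=-29/44, tau_0^2=6/11

obs 1: x=7 → posterior Normal(5/3, 2)
obs 2: x=-1/2 → posterior Normal(9/8, 3/2)
obs 3: x=3 → posterior Normal(3/2, 6/5)
obs 4: x=-9 → posterior Normal(-1/4, 1)
obs 5: x=-5 → posterior Normal(-13/14, 6/7)
obs 6: x=6 → posterior Normal(-1/16, 3/4)
obs 7: x=1/4 → posterior Normal(-1/36, 2/3)
obs 8: x=-1 → posterior Normal(-1/8, 3/5)
obs 9: x=-6 → posterior Normal(-29/44, 6/11)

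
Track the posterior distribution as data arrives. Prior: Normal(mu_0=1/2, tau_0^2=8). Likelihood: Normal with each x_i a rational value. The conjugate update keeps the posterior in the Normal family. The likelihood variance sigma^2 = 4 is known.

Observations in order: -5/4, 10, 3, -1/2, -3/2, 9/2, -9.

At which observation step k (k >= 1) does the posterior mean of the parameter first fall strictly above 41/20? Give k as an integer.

obs 1: x=-5/4 → posterior Normal(-2/3, 8/3)
obs 2: x=10 → posterior Normal(18/5, 8/5)
obs 3: x=3 → posterior Normal(24/7, 8/7)
obs 4: x=-1/2 → posterior Normal(23/9, 8/9)
obs 5: x=-3/2 → posterior Normal(20/11, 8/11)
obs 6: x=9/2 → posterior Normal(29/13, 8/13)
obs 7: x=-9 → posterior Normal(11/15, 8/15)

k = 2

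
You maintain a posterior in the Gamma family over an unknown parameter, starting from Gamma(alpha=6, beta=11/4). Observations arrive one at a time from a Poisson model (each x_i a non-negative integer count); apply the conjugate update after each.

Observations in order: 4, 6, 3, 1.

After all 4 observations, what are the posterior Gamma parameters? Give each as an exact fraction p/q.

obs 1: x=4 → posterior Gamma(10, 15/4)
obs 2: x=6 → posterior Gamma(16, 19/4)
obs 3: x=3 → posterior Gamma(19, 23/4)
obs 4: x=1 → posterior Gamma(20, 27/4)

alpha=20, beta=27/4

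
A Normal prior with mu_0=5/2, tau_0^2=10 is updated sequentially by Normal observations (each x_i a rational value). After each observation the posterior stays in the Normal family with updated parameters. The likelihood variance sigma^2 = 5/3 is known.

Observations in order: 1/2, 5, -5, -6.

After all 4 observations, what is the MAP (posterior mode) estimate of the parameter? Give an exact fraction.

-61/50

obs 1: x=1/2 → posterior Normal(11/14, 10/7)
obs 2: x=5 → posterior Normal(71/26, 10/13)
obs 3: x=-5 → posterior Normal(11/38, 10/19)
obs 4: x=-6 → posterior Normal(-61/50, 2/5)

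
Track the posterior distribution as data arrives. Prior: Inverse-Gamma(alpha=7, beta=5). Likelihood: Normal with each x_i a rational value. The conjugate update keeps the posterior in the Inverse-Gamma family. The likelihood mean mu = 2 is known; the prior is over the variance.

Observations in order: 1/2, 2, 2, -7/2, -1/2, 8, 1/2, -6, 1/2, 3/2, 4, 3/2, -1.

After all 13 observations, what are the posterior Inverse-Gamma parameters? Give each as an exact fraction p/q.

obs 1: x=1/2 → posterior Inverse-Gamma(15/2, 49/8)
obs 2: x=2 → posterior Inverse-Gamma(8, 49/8)
obs 3: x=2 → posterior Inverse-Gamma(17/2, 49/8)
obs 4: x=-7/2 → posterior Inverse-Gamma(9, 85/4)
obs 5: x=-1/2 → posterior Inverse-Gamma(19/2, 195/8)
obs 6: x=8 → posterior Inverse-Gamma(10, 339/8)
obs 7: x=1/2 → posterior Inverse-Gamma(21/2, 87/2)
obs 8: x=-6 → posterior Inverse-Gamma(11, 151/2)
obs 9: x=1/2 → posterior Inverse-Gamma(23/2, 613/8)
obs 10: x=3/2 → posterior Inverse-Gamma(12, 307/4)
obs 11: x=4 → posterior Inverse-Gamma(25/2, 315/4)
obs 12: x=3/2 → posterior Inverse-Gamma(13, 631/8)
obs 13: x=-1 → posterior Inverse-Gamma(27/2, 667/8)

alpha=27/2, beta=667/8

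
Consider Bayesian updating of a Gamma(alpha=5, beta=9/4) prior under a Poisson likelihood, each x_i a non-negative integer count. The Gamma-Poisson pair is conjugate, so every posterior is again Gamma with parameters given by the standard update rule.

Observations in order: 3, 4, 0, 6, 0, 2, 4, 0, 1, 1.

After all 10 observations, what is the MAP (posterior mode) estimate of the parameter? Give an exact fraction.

obs 1: x=3 → posterior Gamma(8, 13/4)
obs 2: x=4 → posterior Gamma(12, 17/4)
obs 3: x=0 → posterior Gamma(12, 21/4)
obs 4: x=6 → posterior Gamma(18, 25/4)
obs 5: x=0 → posterior Gamma(18, 29/4)
obs 6: x=2 → posterior Gamma(20, 33/4)
obs 7: x=4 → posterior Gamma(24, 37/4)
obs 8: x=0 → posterior Gamma(24, 41/4)
obs 9: x=1 → posterior Gamma(25, 45/4)
obs 10: x=1 → posterior Gamma(26, 49/4)

100/49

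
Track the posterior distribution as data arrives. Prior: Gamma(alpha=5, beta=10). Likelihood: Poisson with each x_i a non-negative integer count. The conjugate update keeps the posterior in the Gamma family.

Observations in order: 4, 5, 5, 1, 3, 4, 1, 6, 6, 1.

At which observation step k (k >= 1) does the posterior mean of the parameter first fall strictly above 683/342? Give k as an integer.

k = 9

obs 1: x=4 → posterior Gamma(9, 11)
obs 2: x=5 → posterior Gamma(14, 12)
obs 3: x=5 → posterior Gamma(19, 13)
obs 4: x=1 → posterior Gamma(20, 14)
obs 5: x=3 → posterior Gamma(23, 15)
obs 6: x=4 → posterior Gamma(27, 16)
obs 7: x=1 → posterior Gamma(28, 17)
obs 8: x=6 → posterior Gamma(34, 18)
obs 9: x=6 → posterior Gamma(40, 19)
obs 10: x=1 → posterior Gamma(41, 20)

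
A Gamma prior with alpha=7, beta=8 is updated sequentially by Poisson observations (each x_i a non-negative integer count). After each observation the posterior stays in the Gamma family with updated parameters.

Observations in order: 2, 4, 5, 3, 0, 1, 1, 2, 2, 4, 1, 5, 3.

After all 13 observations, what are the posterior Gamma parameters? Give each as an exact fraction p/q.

alpha=40, beta=21

obs 1: x=2 → posterior Gamma(9, 9)
obs 2: x=4 → posterior Gamma(13, 10)
obs 3: x=5 → posterior Gamma(18, 11)
obs 4: x=3 → posterior Gamma(21, 12)
obs 5: x=0 → posterior Gamma(21, 13)
obs 6: x=1 → posterior Gamma(22, 14)
obs 7: x=1 → posterior Gamma(23, 15)
obs 8: x=2 → posterior Gamma(25, 16)
obs 9: x=2 → posterior Gamma(27, 17)
obs 10: x=4 → posterior Gamma(31, 18)
obs 11: x=1 → posterior Gamma(32, 19)
obs 12: x=5 → posterior Gamma(37, 20)
obs 13: x=3 → posterior Gamma(40, 21)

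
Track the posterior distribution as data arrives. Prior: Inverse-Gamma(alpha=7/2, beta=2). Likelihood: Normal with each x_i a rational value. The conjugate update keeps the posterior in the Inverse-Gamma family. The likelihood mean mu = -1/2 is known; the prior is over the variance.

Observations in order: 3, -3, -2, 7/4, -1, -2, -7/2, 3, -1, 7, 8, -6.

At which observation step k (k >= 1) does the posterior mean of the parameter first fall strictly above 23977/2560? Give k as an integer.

obs 1: x=3 → posterior Inverse-Gamma(4, 65/8)
obs 2: x=-3 → posterior Inverse-Gamma(9/2, 45/4)
obs 3: x=-2 → posterior Inverse-Gamma(5, 99/8)
obs 4: x=7/4 → posterior Inverse-Gamma(11/2, 477/32)
obs 5: x=-1 → posterior Inverse-Gamma(6, 481/32)
obs 6: x=-2 → posterior Inverse-Gamma(13/2, 517/32)
obs 7: x=-7/2 → posterior Inverse-Gamma(7, 661/32)
obs 8: x=3 → posterior Inverse-Gamma(15/2, 857/32)
obs 9: x=-1 → posterior Inverse-Gamma(8, 861/32)
obs 10: x=7 → posterior Inverse-Gamma(17/2, 1761/32)
obs 11: x=8 → posterior Inverse-Gamma(9, 2917/32)
obs 12: x=-6 → posterior Inverse-Gamma(19/2, 3401/32)

k = 11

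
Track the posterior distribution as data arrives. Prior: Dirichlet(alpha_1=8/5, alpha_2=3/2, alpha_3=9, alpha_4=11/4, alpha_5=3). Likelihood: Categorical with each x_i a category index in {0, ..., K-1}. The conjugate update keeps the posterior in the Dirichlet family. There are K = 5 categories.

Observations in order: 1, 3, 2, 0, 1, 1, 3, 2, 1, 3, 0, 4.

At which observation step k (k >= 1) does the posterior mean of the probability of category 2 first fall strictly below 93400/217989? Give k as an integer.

k = 6

obs 1: x=1 → posterior Dirichlet(8/5, 5/2, 9, 11/4, 3)
obs 2: x=3 → posterior Dirichlet(8/5, 5/2, 9, 15/4, 3)
obs 3: x=2 → posterior Dirichlet(8/5, 5/2, 10, 15/4, 3)
obs 4: x=0 → posterior Dirichlet(13/5, 5/2, 10, 15/4, 3)
obs 5: x=1 → posterior Dirichlet(13/5, 7/2, 10, 15/4, 3)
obs 6: x=1 → posterior Dirichlet(13/5, 9/2, 10, 15/4, 3)
obs 7: x=3 → posterior Dirichlet(13/5, 9/2, 10, 19/4, 3)
obs 8: x=2 → posterior Dirichlet(13/5, 9/2, 11, 19/4, 3)
obs 9: x=1 → posterior Dirichlet(13/5, 11/2, 11, 19/4, 3)
obs 10: x=3 → posterior Dirichlet(13/5, 11/2, 11, 23/4, 3)
obs 11: x=0 → posterior Dirichlet(18/5, 11/2, 11, 23/4, 3)
obs 12: x=4 → posterior Dirichlet(18/5, 11/2, 11, 23/4, 4)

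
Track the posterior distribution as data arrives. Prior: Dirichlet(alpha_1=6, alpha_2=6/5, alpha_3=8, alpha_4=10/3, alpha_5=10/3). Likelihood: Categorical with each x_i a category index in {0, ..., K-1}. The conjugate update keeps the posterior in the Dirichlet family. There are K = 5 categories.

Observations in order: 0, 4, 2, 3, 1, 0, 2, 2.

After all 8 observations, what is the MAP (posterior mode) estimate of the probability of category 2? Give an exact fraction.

150/373

obs 1: x=0 → posterior Dirichlet(7, 6/5, 8, 10/3, 10/3)
obs 2: x=4 → posterior Dirichlet(7, 6/5, 8, 10/3, 13/3)
obs 3: x=2 → posterior Dirichlet(7, 6/5, 9, 10/3, 13/3)
obs 4: x=3 → posterior Dirichlet(7, 6/5, 9, 13/3, 13/3)
obs 5: x=1 → posterior Dirichlet(7, 11/5, 9, 13/3, 13/3)
obs 6: x=0 → posterior Dirichlet(8, 11/5, 9, 13/3, 13/3)
obs 7: x=2 → posterior Dirichlet(8, 11/5, 10, 13/3, 13/3)
obs 8: x=2 → posterior Dirichlet(8, 11/5, 11, 13/3, 13/3)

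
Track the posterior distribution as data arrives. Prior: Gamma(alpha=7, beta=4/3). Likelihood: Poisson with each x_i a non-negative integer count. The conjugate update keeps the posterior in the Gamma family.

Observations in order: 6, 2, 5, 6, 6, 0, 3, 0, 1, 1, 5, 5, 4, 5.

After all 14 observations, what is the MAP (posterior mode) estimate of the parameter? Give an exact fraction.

obs 1: x=6 → posterior Gamma(13, 7/3)
obs 2: x=2 → posterior Gamma(15, 10/3)
obs 3: x=5 → posterior Gamma(20, 13/3)
obs 4: x=6 → posterior Gamma(26, 16/3)
obs 5: x=6 → posterior Gamma(32, 19/3)
obs 6: x=0 → posterior Gamma(32, 22/3)
obs 7: x=3 → posterior Gamma(35, 25/3)
obs 8: x=0 → posterior Gamma(35, 28/3)
obs 9: x=1 → posterior Gamma(36, 31/3)
obs 10: x=1 → posterior Gamma(37, 34/3)
obs 11: x=5 → posterior Gamma(42, 37/3)
obs 12: x=5 → posterior Gamma(47, 40/3)
obs 13: x=4 → posterior Gamma(51, 43/3)
obs 14: x=5 → posterior Gamma(56, 46/3)

165/46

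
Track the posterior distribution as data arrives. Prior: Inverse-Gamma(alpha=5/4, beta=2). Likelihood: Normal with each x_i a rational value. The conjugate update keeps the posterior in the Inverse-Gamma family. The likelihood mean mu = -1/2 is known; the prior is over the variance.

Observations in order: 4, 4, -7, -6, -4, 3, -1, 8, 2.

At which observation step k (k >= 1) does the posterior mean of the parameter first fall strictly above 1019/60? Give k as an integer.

obs 1: x=4 → posterior Inverse-Gamma(7/4, 97/8)
obs 2: x=4 → posterior Inverse-Gamma(9/4, 89/4)
obs 3: x=-7 → posterior Inverse-Gamma(11/4, 347/8)
obs 4: x=-6 → posterior Inverse-Gamma(13/4, 117/2)
obs 5: x=-4 → posterior Inverse-Gamma(15/4, 517/8)
obs 6: x=3 → posterior Inverse-Gamma(17/4, 283/4)
obs 7: x=-1 → posterior Inverse-Gamma(19/4, 567/8)
obs 8: x=8 → posterior Inverse-Gamma(21/4, 107)
obs 9: x=2 → posterior Inverse-Gamma(23/4, 881/8)

k = 2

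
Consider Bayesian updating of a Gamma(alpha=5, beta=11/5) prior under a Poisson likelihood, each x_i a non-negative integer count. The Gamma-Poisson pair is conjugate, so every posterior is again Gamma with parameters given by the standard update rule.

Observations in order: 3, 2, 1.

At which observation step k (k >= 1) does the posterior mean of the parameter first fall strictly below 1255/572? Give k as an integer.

k = 3

obs 1: x=3 → posterior Gamma(8, 16/5)
obs 2: x=2 → posterior Gamma(10, 21/5)
obs 3: x=1 → posterior Gamma(11, 26/5)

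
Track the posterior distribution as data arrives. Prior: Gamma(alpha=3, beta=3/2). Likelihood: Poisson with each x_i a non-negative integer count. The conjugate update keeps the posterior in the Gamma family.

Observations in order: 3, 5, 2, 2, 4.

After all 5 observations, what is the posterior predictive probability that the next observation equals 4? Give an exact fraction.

34220630157108442558727216/224454829280376434326171875

obs 1: x=3 → posterior Gamma(6, 5/2)
obs 2: x=5 → posterior Gamma(11, 7/2)
obs 3: x=2 → posterior Gamma(13, 9/2)
obs 4: x=2 → posterior Gamma(15, 11/2)
obs 5: x=4 → posterior Gamma(19, 13/2)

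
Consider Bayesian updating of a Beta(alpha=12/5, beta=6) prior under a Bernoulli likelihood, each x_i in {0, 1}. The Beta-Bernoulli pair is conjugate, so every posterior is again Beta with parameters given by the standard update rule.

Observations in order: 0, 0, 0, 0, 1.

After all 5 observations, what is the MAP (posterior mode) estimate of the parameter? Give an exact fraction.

obs 1: x=0 → posterior Beta(12/5, 7)
obs 2: x=0 → posterior Beta(12/5, 8)
obs 3: x=0 → posterior Beta(12/5, 9)
obs 4: x=0 → posterior Beta(12/5, 10)
obs 5: x=1 → posterior Beta(17/5, 10)

4/19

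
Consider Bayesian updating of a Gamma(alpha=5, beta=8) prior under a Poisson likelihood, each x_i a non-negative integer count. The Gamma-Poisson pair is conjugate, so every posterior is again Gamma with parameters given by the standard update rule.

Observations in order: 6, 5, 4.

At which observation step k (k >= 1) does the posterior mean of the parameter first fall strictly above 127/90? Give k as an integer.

k = 2

obs 1: x=6 → posterior Gamma(11, 9)
obs 2: x=5 → posterior Gamma(16, 10)
obs 3: x=4 → posterior Gamma(20, 11)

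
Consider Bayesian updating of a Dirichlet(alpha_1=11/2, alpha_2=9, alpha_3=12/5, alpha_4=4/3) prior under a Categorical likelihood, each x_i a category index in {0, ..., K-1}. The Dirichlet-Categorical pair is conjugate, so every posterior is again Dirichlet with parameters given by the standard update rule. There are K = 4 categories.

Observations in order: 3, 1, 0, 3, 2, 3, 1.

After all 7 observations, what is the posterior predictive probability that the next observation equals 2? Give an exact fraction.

102/757

obs 1: x=3 → posterior Dirichlet(11/2, 9, 12/5, 7/3)
obs 2: x=1 → posterior Dirichlet(11/2, 10, 12/5, 7/3)
obs 3: x=0 → posterior Dirichlet(13/2, 10, 12/5, 7/3)
obs 4: x=3 → posterior Dirichlet(13/2, 10, 12/5, 10/3)
obs 5: x=2 → posterior Dirichlet(13/2, 10, 17/5, 10/3)
obs 6: x=3 → posterior Dirichlet(13/2, 10, 17/5, 13/3)
obs 7: x=1 → posterior Dirichlet(13/2, 11, 17/5, 13/3)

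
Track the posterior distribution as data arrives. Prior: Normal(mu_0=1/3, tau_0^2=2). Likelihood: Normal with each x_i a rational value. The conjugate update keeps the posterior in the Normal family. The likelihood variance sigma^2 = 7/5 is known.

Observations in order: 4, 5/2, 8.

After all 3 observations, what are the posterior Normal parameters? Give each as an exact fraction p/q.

mu_0=442/111, tau_0^2=14/37

obs 1: x=4 → posterior Normal(127/51, 14/17)
obs 2: x=5/2 → posterior Normal(202/81, 14/27)
obs 3: x=8 → posterior Normal(442/111, 14/37)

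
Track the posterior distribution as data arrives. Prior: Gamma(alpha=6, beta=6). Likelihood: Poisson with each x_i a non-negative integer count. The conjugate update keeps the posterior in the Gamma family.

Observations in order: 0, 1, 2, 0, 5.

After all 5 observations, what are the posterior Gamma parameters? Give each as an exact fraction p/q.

obs 1: x=0 → posterior Gamma(6, 7)
obs 2: x=1 → posterior Gamma(7, 8)
obs 3: x=2 → posterior Gamma(9, 9)
obs 4: x=0 → posterior Gamma(9, 10)
obs 5: x=5 → posterior Gamma(14, 11)

alpha=14, beta=11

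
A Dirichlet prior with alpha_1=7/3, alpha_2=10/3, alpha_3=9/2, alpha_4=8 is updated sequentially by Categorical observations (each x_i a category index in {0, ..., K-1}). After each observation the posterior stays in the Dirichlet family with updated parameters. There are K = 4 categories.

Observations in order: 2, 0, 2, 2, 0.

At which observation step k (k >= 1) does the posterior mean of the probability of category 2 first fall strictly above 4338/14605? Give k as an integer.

k = 3

obs 1: x=2 → posterior Dirichlet(7/3, 10/3, 11/2, 8)
obs 2: x=0 → posterior Dirichlet(10/3, 10/3, 11/2, 8)
obs 3: x=2 → posterior Dirichlet(10/3, 10/3, 13/2, 8)
obs 4: x=2 → posterior Dirichlet(10/3, 10/3, 15/2, 8)
obs 5: x=0 → posterior Dirichlet(13/3, 10/3, 15/2, 8)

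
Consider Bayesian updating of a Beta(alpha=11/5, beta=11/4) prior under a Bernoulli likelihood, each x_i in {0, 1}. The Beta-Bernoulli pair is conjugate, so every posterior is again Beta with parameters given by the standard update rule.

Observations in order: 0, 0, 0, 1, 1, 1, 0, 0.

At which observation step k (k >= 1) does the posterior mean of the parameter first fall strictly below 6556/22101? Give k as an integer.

obs 1: x=0 → posterior Beta(11/5, 15/4)
obs 2: x=0 → posterior Beta(11/5, 19/4)
obs 3: x=0 → posterior Beta(11/5, 23/4)
obs 4: x=1 → posterior Beta(16/5, 23/4)
obs 5: x=1 → posterior Beta(21/5, 23/4)
obs 6: x=1 → posterior Beta(26/5, 23/4)
obs 7: x=0 → posterior Beta(26/5, 27/4)
obs 8: x=0 → posterior Beta(26/5, 31/4)

k = 3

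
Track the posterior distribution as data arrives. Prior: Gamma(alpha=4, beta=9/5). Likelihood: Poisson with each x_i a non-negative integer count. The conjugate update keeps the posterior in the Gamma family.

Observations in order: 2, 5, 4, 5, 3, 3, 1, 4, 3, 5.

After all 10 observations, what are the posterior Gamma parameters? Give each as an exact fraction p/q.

obs 1: x=2 → posterior Gamma(6, 14/5)
obs 2: x=5 → posterior Gamma(11, 19/5)
obs 3: x=4 → posterior Gamma(15, 24/5)
obs 4: x=5 → posterior Gamma(20, 29/5)
obs 5: x=3 → posterior Gamma(23, 34/5)
obs 6: x=3 → posterior Gamma(26, 39/5)
obs 7: x=1 → posterior Gamma(27, 44/5)
obs 8: x=4 → posterior Gamma(31, 49/5)
obs 9: x=3 → posterior Gamma(34, 54/5)
obs 10: x=5 → posterior Gamma(39, 59/5)

alpha=39, beta=59/5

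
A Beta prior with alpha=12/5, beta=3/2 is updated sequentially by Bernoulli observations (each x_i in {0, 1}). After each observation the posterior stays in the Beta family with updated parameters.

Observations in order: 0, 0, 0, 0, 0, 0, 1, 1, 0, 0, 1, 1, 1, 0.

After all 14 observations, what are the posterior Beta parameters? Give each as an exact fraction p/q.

alpha=37/5, beta=21/2

obs 1: x=0 → posterior Beta(12/5, 5/2)
obs 2: x=0 → posterior Beta(12/5, 7/2)
obs 3: x=0 → posterior Beta(12/5, 9/2)
obs 4: x=0 → posterior Beta(12/5, 11/2)
obs 5: x=0 → posterior Beta(12/5, 13/2)
obs 6: x=0 → posterior Beta(12/5, 15/2)
obs 7: x=1 → posterior Beta(17/5, 15/2)
obs 8: x=1 → posterior Beta(22/5, 15/2)
obs 9: x=0 → posterior Beta(22/5, 17/2)
obs 10: x=0 → posterior Beta(22/5, 19/2)
obs 11: x=1 → posterior Beta(27/5, 19/2)
obs 12: x=1 → posterior Beta(32/5, 19/2)
obs 13: x=1 → posterior Beta(37/5, 19/2)
obs 14: x=0 → posterior Beta(37/5, 21/2)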